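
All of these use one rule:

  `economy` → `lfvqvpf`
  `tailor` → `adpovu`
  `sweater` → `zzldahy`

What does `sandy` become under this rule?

Shifts by position in economy: pos 0: e→l (+7), pos 1: c→f (+3), pos 2: o→v (+7), pos 3: n→q (+3) — repeating every 2. The shifts repeat in a cycle of length 2: positions 0,1,… shift by +7, +3, then the pattern repeats.
Applying it to sandy: s+7=z, a+3=d, n+7=u, d+3=g, y+7=f.

zdugf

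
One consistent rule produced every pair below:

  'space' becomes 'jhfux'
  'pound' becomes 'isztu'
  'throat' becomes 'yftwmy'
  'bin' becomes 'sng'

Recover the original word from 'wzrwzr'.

murmur

The word is reversed, then every letter is shifted forward by 5.
Reversing it on wzrwzr: shift back: w−5=r, z−5=u, r−5=m, w−5=r, z−5=u, r−5=m → rumrum; then reverse → murmur.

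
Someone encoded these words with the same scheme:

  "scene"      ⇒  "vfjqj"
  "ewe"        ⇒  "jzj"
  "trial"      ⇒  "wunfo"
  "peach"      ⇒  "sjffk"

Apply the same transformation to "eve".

Two shifts are in play — +5 for a/e/i/o/u, +3 for every other letter.
On eve: e(vowel)+5=j, v(cons)+3=y, e(vowel)+5=j.

jyj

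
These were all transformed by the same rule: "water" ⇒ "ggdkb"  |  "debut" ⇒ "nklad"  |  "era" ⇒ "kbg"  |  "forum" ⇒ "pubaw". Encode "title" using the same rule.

The shift depends on letter class: consonant w→g is +10, but vowel a→g is +6. The rule splits by letter class: vowels +6, consonants +10.
Applying it to title: t(cons)+10=d, i(vowel)+6=o, t(cons)+10=d, l(cons)+10=v, e(vowel)+6=k.

dodvk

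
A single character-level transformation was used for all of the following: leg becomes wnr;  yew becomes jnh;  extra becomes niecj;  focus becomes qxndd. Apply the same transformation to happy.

sjaaj

Two shifts are in play — +9 for a/e/i/o/u, +11 for every other letter.
For happy: h(cons)+11=s, a(vowel)+9=j, p(cons)+11=a, p(cons)+11=a, y(cons)+11=j.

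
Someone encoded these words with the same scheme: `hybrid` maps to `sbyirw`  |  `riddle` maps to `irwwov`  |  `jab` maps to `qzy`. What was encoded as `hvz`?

Each pair mirrors across the alphabet (h↔s, y↔b, b↔y): positions sum to 25. Each letter is replaced by its mirror in the alphabet: a↔z, b↔y, c↔x, and so on (the Atbash cipher).
Reversing it on hvz: h↔s, v↔e, z↔a.

sea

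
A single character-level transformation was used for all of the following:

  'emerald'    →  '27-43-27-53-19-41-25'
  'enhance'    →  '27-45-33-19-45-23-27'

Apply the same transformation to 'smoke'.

55-43-47-39-27

With a=1..z=26, the number is 2·pos + 17.
On smoke: s=19→55, m=13→43, o=15→47, k=11→39, e=5→27.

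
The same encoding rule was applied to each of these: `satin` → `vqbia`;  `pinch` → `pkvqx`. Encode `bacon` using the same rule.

vwkij

The output letters match the input read backwards, each shifted +8: satin reversed is nitas. The word is reversed, then every letter is shifted forward by 8.
Applying it to bacon: reverse → nocab; then shift: n+8=v, o+8=w, c+8=k, a+8=i, b+8=j.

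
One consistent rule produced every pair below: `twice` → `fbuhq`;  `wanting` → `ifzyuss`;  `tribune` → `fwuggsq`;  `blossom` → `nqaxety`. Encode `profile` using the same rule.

bwakuqq

Shifts by position in twice: pos 0: t→f (+12), pos 1: w→b (+5), pos 2: i→u (+12), pos 3: c→h (+5) — repeating every 2. A repeating key of period 2 is used — shifts +12, +5 over and over.
Applying it to profile: p+12=b, r+5=w, o+12=a, f+5=k, i+12=u, l+5=q, e+12=q.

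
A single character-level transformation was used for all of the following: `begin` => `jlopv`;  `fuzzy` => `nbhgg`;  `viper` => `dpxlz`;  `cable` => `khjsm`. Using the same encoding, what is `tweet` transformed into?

bdmlb

Shifts by position in begin: pos 0: b→j (+8), pos 1: e→l (+7), pos 2: g→o (+8), pos 3: i→p (+7) — repeating every 2. The shifts repeat in a cycle of length 2: positions 0,1,… shift by +8, +7, then the pattern repeats.
On tweet: t+8=b, w+7=d, e+8=m, e+7=l, t+8=b.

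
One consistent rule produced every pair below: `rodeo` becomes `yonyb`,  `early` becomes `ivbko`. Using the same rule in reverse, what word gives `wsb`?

rim

The output letters match the input read backwards, each shifted +10: rodeo reversed is oedor. The word is reversed, then every letter is shifted forward by 10.
Undoing it on wsb: shift back: w−10=m, s−10=i, b−10=r → mir; then reverse → rim.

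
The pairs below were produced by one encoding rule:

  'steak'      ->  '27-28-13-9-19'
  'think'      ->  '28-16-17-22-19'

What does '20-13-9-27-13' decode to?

lease

s is letter #19 and maps to 27: an offset of 8. The number is (letter's place in the alphabet, a=1) + 8.
Reversing it on 20-13-9-27-13: 20→(20−8)÷1=12=l, 13→(13−8)÷1=5=e, 9→(9−8)÷1=1=a, 27→(27−8)÷1=19=s, 13→(13−8)÷1=5=e.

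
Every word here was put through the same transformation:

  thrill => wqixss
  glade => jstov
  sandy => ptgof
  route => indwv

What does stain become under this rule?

pwtxg

t(19)→w(22) and h(7)→q(16) fit y≡7x+19 (mod 26); the inverse of 7 mod 26 is 15. This is an affine cipher: with a=0,…,z=25, each position x becomes (7x+19) mod 26.
Applying it to stain: s(18)→7·18+19≡15=p; t(19)→7·19+19≡22=w; a(0)→7·0+19≡19=t; i(8)→7·8+19≡23=x; n(13)→7·13+19≡6=g (all mod 26).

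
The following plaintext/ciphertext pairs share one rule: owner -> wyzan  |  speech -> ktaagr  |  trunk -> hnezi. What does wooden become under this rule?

ywwdaz

o(14)→w(22) and w(22)→y(24) fit y≡23x+12 (mod 26); the inverse of 23 mod 26 is 17. This is an affine cipher: with a=0,…,z=25, each position x becomes (23x+12) mod 26.
On wooden: w(22)→23·22+12≡24=y; o(14)→23·14+12≡22=w; o(14)→23·14+12≡22=w; d(3)→23·3+12≡3=d; e(4)→23·4+12≡0=a; n(13)→23·13+12≡25=z (all mod 26).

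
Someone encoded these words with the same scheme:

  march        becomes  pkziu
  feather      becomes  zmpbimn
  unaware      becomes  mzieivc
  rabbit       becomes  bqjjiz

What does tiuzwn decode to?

The word is reversed, then every letter is shifted forward by 8.
Undoing it on tiuzwn: shift back: t−8=l, i−8=a, u−8=m, z−8=r, w−8=o, n−8=f → lamrof; then reverse → formal.

formal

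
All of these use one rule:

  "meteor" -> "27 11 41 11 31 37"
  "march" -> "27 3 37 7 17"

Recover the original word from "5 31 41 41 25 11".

m(#13)→27 and e(#5)→11: differences scale by 2, so n = 2·pos + 1. The formula is n = 2×(alphabet index, a=1) + 1.
Reversing it on 5 31 41 41 25 11: 5→(5−1)÷2=2=b, 31→(31−1)÷2=15=o, 41→(41−1)÷2=20=t, 41→(41−1)÷2=20=t, 25→(25−1)÷2=12=l, 11→(11−1)÷2=5=e.

bottle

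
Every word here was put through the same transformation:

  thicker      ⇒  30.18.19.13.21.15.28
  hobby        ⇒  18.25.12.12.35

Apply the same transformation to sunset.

29.31.24.29.15.30

t is letter #20 and maps to 30: an offset of 10. Letters become their 1-based position plus 10 (so a→11, b→12, …).
Applying it to sunset: s=19→29, u=21→31, n=14→24, s=19→29, e=5→15, t=20→30.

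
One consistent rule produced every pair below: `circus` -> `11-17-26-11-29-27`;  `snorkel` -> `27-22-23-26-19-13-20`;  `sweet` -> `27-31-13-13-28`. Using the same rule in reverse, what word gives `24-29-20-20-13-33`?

pulley

Letters become their 1-based position plus 8 (so a→9, b→10, …).
Reversing it on 24-29-20-20-13-33: 24→(24−8)÷1=16=p, 29→(29−8)÷1=21=u, 20→(20−8)÷1=12=l, 20→(20−8)÷1=12=l, 13→(13−8)÷1=5=e, 33→(33−8)÷1=25=y.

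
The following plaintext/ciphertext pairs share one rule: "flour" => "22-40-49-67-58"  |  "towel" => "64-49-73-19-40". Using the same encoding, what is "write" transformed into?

f(#6)→22 and l(#12)→40: differences scale by 3, so n = 3·pos + 4. Each letter becomes 3×(its alphabet position, a=1..z=26) + 4.
For write: w=23→73, r=18→58, i=9→31, t=20→64, e=5→19.

73-58-31-64-19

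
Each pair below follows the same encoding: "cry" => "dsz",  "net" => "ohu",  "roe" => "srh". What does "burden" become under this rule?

The shift depends on letter class: consonant c→d is +1, but vowel e→h is +3. Two shifts are in play — +3 for a/e/i/o/u, +1 for every other letter.
For burden: b(cons)+1=c, u(vowel)+3=x, r(cons)+1=s, d(cons)+1=e, e(vowel)+3=h, n(cons)+1=o.

cxseho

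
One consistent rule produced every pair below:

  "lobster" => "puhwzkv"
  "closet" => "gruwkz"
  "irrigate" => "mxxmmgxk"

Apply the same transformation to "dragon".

Shifts by position in lobster: pos 0: l→p (+4), pos 1: o→u (+6), pos 2: b→h (+6), pos 3: s→w (+4), pos 4: t→z (+6), pos 5: e→k (+6) — repeating every 3. The shifts repeat in a cycle of length 3: positions 0,1,… shift by +4, +6, +6, then the pattern repeats.
On dragon: d+4=h, r+6=x, a+6=g, g+4=k, o+6=u, n+6=t.

hxgkut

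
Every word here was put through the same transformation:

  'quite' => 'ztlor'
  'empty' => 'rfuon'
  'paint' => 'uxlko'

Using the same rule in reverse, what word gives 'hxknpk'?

q(16)→z(25) and u(20)→t(19) fit y≡5x+23 (mod 26); the inverse of 5 mod 26 is 21. Each letter's alphabet position (a=0..z=25) is mapped through 5·x+23 mod 26 — an affine cipher.
Decoding hxknpk: h(7)→21·(7−23)≡2=c; x(23)→21·(23−23)≡0=a; k(10)→21·(10−23)≡13=n; n(13)→21·(13−23)≡24=y; p(15)→21·(15−23)≡14=o; k(10)→21·(10−23)≡13=n (all mod 26).

canyon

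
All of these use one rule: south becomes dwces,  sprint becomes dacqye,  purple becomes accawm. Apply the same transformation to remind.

Two shifts are in play — +8 for a/e/i/o/u, +11 for every other letter.
For remind: r(cons)+11=c, e(vowel)+8=m, m(cons)+11=x, i(vowel)+8=q, n(cons)+11=y, d(cons)+11=o.

cmxqyo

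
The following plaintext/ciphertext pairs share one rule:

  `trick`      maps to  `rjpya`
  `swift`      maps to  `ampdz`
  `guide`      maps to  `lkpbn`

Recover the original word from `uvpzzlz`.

The output letters match the input read backwards, each shifted +7: trick reversed is kcirt. Two steps: reverse the string, then apply a Caesar shift of +7.
Undoing it on uvpzzlz: shift back: u−7=n, v−7=o, p−7=i, z−7=s, z−7=s, l−7=e, z−7=s → noisses; then reverse → session.

session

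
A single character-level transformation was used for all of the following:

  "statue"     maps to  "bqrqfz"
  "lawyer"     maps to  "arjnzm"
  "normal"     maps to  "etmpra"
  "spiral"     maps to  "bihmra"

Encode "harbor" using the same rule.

s(18)→b(1) and t(19)→q(16) fit y≡15x+17 (mod 26); the inverse of 15 mod 26 is 7. This is an affine cipher: with a=0,…,z=25, each position x becomes (15x+17) mod 26.
For harbor: h(7)→15·7+17≡18=s; a(0)→15·0+17≡17=r; r(17)→15·17+17≡12=m; b(1)→15·1+17≡6=g; o(14)→15·14+17≡19=t; r(17)→15·17+17≡12=m (all mod 26).

srmgtm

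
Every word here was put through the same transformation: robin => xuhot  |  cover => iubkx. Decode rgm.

Compare letters: r→x is +6, o→u is +6, b→h is +6 — a constant shift. This is a Caesar cipher with shift 6.
Undoing it on rgm: r−6=l, g−6=a, m−6=g.

lag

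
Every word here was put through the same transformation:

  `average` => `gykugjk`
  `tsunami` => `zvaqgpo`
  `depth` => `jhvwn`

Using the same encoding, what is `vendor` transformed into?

bhtguu

Shifts by position in average: pos 0: a→g (+6), pos 1: v→y (+3), pos 2: e→k (+6), pos 3: r→u (+3) — repeating every 2. It's a Vigenère-style cipher with numeric key [6,3]: position i shifts by key[i mod 2].
Applying it to vendor: v+6=b, e+3=h, n+6=t, d+3=g, o+6=u, r+3=u.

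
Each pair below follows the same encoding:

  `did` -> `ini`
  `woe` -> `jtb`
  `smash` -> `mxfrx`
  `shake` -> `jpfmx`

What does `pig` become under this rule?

The output letters match the input read backwards, each shifted +5: did reversed is did. The word is reversed, then every letter is shifted forward by 5.
For pig: reverse → gip; then shift: g+5=l, i+5=n, p+5=u.

lnu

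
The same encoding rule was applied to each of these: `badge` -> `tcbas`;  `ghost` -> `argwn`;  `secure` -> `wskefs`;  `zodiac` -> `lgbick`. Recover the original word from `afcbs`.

Treating letters as 0–25, the rule is x ↦ 17x + 2 (mod 26).
Decoding afcbs: a(0)→23·(0−2)≡6=g; f(5)→23·(5−2)≡17=r; c(2)→23·(2−2)≡0=a; b(1)→23·(1−2)≡3=d; s(18)→23·(18−2)≡4=e (all mod 26).

grade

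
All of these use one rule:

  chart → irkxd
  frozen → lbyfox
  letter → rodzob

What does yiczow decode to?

system

Shifts by position in chart: pos 0: c→i (+6), pos 1: h→r (+10), pos 2: a→k (+10), pos 3: r→x (+6), pos 4: t→d (+10) — repeating every 3. It's a Vigenère-style cipher with numeric key [6,10,10]: position i shifts by key[i mod 3].
Decoding yiczow: y−6=s, i−10=y, c−10=s, z−6=t, o−10=e, w−10=m.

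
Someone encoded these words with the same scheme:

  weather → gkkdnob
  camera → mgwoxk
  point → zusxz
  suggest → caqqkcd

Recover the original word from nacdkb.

The shifts repeat in a cycle of length 3: positions 0,1,… shift by +10, +6, +10, then the pattern repeats.
Undoing it on nacdkb: n−10=d, a−6=u, c−10=s, d−10=t, k−6=e, b−10=r.

duster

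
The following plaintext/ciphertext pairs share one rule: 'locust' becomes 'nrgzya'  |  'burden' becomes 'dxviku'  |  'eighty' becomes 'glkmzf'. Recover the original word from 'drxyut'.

bottom

In locust: l→n is +2, o→r is +3, c→g is +4, u→z is +5 — the shift increases by 1 each position. Letter i (0-indexed) is shifted by i+2, so successive shifts are 2, 3, 4, ….
Reversing it on drxyut: d−2=b, r−3=o, x−4=t, y−5=t, u−6=o, t−7=m.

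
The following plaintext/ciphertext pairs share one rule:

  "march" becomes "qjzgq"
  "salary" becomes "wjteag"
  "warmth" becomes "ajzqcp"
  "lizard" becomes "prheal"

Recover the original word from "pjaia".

laser

It's a Vigenère-style cipher with numeric key [4,9,8]: position i shifts by key[i mod 3].
Undoing it on pjaia: p−4=l, j−9=a, a−8=s, i−4=e, a−9=r.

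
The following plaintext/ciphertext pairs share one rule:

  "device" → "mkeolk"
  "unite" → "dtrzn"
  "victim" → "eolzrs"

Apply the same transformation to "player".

Shifts by position in device: pos 0: d→m (+9), pos 1: e→k (+6), pos 2: v→e (+9), pos 3: i→o (+6) — repeating every 2. The shifts repeat in a cycle of length 2: positions 0,1,… shift by +9, +6, then the pattern repeats.
Applying it to player: p+9=y, l+6=r, a+9=j, y+6=e, e+9=n, r+6=x.

yrjenx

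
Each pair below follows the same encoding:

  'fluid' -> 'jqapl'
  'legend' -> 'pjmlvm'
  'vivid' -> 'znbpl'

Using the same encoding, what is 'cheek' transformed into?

Each letter shifts forward by (position + 4), i.e. 4, 5, 6, … — the shift grows by one for each successive letter.
For cheek: c+4=g, h+5=m, e+6=k, e+7=l, k+8=s.

gmkls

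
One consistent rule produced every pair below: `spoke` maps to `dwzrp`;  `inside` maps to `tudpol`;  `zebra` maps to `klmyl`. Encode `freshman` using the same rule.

qypzstlu

It's a Vigenère-style cipher with numeric key [11,7]: position i shifts by key[i mod 2].
For freshman: f+11=q, r+7=y, e+11=p, s+7=z, h+11=s, m+7=t, a+11=l, n+7=u.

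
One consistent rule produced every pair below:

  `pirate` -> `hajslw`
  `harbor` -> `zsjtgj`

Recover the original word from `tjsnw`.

Compare letters: p→h is +18, i→a is +18, r→j is +18 — a constant shift. Every letter moves 18 places later in the alphabet, wrapping around z→a.
Undoing it on tjsnw: t−18=b, j−18=r, s−18=a, n−18=v, w−18=e.

brave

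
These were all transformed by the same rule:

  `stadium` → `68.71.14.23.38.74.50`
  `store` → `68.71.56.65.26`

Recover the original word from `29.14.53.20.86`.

Each letter becomes 3×(its alphabet position, a=1..z=26) + 11.
Decoding 29.14.53.20.86: 29→(29−11)÷3=6=f, 14→(14−11)÷3=1=a, 53→(53−11)÷3=14=n, 20→(20−11)÷3=3=c, 86→(86−11)÷3=25=y.

fancy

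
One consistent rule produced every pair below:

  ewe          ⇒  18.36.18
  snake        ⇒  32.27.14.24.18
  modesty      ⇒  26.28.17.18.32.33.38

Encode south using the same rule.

32.28.34.33.21

The number is (letter's place in the alphabet, a=1) + 13.
On south: s=19→32, o=15→28, u=21→34, t=20→33, h=8→21.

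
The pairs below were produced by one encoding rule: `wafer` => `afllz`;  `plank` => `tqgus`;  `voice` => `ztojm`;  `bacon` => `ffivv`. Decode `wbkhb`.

sweat

Letter i (0-indexed) is shifted by i+4, so successive shifts are 4, 5, 6, ….
Reversing it on wbkhb: w−4=s, b−5=w, k−6=e, h−7=a, b−8=t.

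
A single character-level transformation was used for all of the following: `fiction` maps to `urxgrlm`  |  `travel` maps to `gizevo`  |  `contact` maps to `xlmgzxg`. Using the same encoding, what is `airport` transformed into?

Each pair mirrors across the alphabet (f↔u, i↔r, c↔x): positions sum to 25. Letters are reflected about the middle of the alphabet (position → 25−position): Atbash.
Applying it to airport: a↔z, i↔r, r↔i, p↔k, o↔l, r↔i, t↔g.

zriklig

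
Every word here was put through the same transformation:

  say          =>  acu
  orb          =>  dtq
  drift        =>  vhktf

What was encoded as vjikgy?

weight

The output letters match the input read backwards, each shifted +2: say reversed is yas. The word is reversed, then every letter is shifted forward by 2.
Undoing it on vjikgy: shift back: v−2=t, j−2=h, i−2=g, k−2=i, g−2=e, y−2=w → thgiew; then reverse → weight.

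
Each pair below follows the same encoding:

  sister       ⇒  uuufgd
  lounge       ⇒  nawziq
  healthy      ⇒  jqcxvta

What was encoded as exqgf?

Shifts by position in sister: pos 0: s→u (+2), pos 1: i→u (+12), pos 2: s→u (+2), pos 3: t→f (+12) — repeating every 2. A repeating key of period 2 is used — shifts +2, +12 over and over.
Reversing it on exqgf: e−2=c, x−12=l, q−2=o, g−12=u, f−2=d.

cloud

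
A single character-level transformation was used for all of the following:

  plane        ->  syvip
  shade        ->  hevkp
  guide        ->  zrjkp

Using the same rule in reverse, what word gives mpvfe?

teach

p(15)→s(18) and l(11)→y(24) fit y≡5x+21 (mod 26); the inverse of 5 mod 26 is 21. Each letter's alphabet position (a=0..z=25) is mapped through 5·x+21 mod 26 — an affine cipher.
Undoing it on mpvfe: m(12)→21·(12−21)≡19=t; p(15)→21·(15−21)≡4=e; v(21)→21·(21−21)≡0=a; f(5)→21·(5−21)≡2=c; e(4)→21·(4−21)≡7=h (all mod 26).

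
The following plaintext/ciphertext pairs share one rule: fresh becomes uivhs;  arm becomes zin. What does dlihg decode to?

worst

Each pair mirrors across the alphabet (f↔u, r↔i, e↔v): positions sum to 25. Each letter is replaced by its mirror in the alphabet: a↔z, b↔y, c↔x, and so on (the Atbash cipher).
Undoing it on dlihg: d↔w, l↔o, i↔r, h↔s, g↔t.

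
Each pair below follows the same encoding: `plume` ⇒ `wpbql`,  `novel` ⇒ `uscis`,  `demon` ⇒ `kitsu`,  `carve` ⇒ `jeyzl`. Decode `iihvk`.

beard

Shifts by position in plume: pos 0: p→w (+7), pos 1: l→p (+4), pos 2: u→b (+7), pos 3: m→q (+4) — repeating every 2. A repeating key of period 2 is used — shifts +7, +4 over and over.
Reversing it on iihvk: i−7=b, i−4=e, h−7=a, v−4=r, k−7=d.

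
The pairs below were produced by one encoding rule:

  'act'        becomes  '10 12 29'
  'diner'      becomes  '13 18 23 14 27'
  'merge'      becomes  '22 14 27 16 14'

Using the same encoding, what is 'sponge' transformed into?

a is letter #1 and maps to 10: an offset of 9. The number is (letter's place in the alphabet, a=1) + 9.
Applying it to sponge: s=19→28, p=16→25, o=15→24, n=14→23, g=7→16, e=5→14.

28 25 24 23 16 14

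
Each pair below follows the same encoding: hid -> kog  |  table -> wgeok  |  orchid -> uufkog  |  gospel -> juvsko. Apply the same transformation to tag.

wgj

The shift depends on letter class: consonant h→k is +3, but vowel i→o is +6. Vowels shift forward by 6 and consonants shift forward by 3.
Applying it to tag: t(cons)+3=w, a(vowel)+6=g, g(cons)+3=j.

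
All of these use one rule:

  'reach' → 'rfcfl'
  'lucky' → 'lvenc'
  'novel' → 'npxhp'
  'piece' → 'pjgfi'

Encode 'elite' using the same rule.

emkwi

In reach: r→r is +0, e→f is +1, a→c is +2, c→f is +3 — the shift increases by 1 each position. Letter i (0-indexed) is shifted by i+0, so successive shifts are 0, 1, 2, ….
On elite: e+0=e, l+1=m, i+2=k, t+3=w, e+4=i.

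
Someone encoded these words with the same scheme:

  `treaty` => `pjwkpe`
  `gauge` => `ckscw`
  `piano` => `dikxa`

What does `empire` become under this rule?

t(19)→p(15) and r(17)→j(9) fit y≡3x+10 (mod 26); the inverse of 3 mod 26 is 9. This is an affine cipher: with a=0,…,z=25, each position x becomes (3x+10) mod 26.
Applying it to empire: e(4)→3·4+10≡22=w; m(12)→3·12+10≡20=u; p(15)→3·15+10≡3=d; i(8)→3·8+10≡8=i; r(17)→3·17+10≡9=j; e(4)→3·4+10≡22=w (all mod 26).

wudijw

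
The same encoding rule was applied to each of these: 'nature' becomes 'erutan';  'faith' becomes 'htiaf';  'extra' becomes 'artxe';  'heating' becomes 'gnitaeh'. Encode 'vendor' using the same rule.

The word is simply reversed.
Applying it to vendor: reverse → rodnev.

rodnev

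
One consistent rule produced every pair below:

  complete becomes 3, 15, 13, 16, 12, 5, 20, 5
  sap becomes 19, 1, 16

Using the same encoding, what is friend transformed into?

6, 18, 9, 5, 14, 4

c is letter #3 and maps to 3: an offset of 0. Each letter is replaced by its alphabet position (a=1, b=2, …, z=26).
Applying it to friend: f=6→6, r=18→18, i=9→9, e=5→5, n=14→14, d=4→4.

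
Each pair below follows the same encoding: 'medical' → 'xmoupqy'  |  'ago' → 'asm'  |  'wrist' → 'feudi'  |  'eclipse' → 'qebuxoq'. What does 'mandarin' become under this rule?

The output letters match the input read backwards, each shifted +12: medical reversed is lacidem. The word is reversed, then every letter is shifted forward by 12.
Applying it to mandarin: reverse → niradnam; then shift: n+12=z, i+12=u, r+12=d, a+12=m, d+12=p, n+12=z, a+12=m, m+12=y.

zudmpzmy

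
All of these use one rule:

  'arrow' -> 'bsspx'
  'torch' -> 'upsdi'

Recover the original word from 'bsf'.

Compare letters: a→b is +1, r→s is +1, r→s is +1 — a constant shift. Every letter moves 1 place later in the alphabet, wrapping around z→a.
Reversing it on bsf: b−1=a, s−1=r, f−1=e.

are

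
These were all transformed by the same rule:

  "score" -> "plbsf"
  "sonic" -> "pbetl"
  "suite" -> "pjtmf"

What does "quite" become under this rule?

s(18)→p(15) and c(2)→l(11) fit y≡23x+17 (mod 26); the inverse of 23 mod 26 is 17. This is an affine cipher: with a=0,…,z=25, each position x becomes (23x+17) mod 26.
Applying it to quite: q(16)→23·16+17≡21=v; u(20)→23·20+17≡9=j; i(8)→23·8+17≡19=t; t(19)→23·19+17≡12=m; e(4)→23·4+17≡5=f (all mod 26).

vjtmf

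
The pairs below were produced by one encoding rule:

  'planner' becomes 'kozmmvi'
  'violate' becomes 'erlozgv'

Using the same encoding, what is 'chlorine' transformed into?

xsolirmv

Each letter is replaced by its mirror in the alphabet: a↔z, b↔y, c↔x, and so on (the Atbash cipher).
On chlorine: c↔x, h↔s, l↔o, o↔l, r↔i, i↔r, n↔m, e↔v.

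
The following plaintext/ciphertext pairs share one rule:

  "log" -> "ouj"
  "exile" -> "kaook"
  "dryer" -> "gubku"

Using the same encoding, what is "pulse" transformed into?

saovk

Vowels shift forward by 6 and consonants shift forward by 3.
For pulse: p(cons)+3=s, u(vowel)+6=a, l(cons)+3=o, s(cons)+3=v, e(vowel)+6=k.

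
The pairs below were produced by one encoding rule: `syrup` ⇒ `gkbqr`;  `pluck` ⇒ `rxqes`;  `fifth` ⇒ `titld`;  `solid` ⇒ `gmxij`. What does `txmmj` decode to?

s(18)→g(6) and y(24)→k(10) fit y≡5x+20 (mod 26); the inverse of 5 mod 26 is 21. Treating letters as 0–25, the rule is x ↦ 5x + 20 (mod 26).
Decoding txmmj: t(19)→21·(19−20)≡5=f; x(23)→21·(23−20)≡11=l; m(12)→21·(12−20)≡14=o; m(12)→21·(12−20)≡14=o; j(9)→21·(9−20)≡3=d (all mod 26).

flood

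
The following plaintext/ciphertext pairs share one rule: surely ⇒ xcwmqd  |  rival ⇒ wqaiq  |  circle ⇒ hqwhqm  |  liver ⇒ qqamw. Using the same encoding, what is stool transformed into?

xywwq

The shift depends on letter class: consonant s→x is +5, but vowel u→c is +8. Vowels shift forward by 8 and consonants shift forward by 5.
Applying it to stool: s(cons)+5=x, t(cons)+5=y, o(vowel)+8=w, o(vowel)+8=w, l(cons)+5=q.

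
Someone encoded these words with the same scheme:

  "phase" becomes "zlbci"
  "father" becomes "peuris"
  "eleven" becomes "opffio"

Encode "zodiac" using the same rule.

jsesed

It's a Vigenère-style cipher with numeric key [10,4,1]: position i shifts by key[i mod 3].
On zodiac: z+10=j, o+4=s, d+1=e, i+10=s, a+4=e, c+1=d.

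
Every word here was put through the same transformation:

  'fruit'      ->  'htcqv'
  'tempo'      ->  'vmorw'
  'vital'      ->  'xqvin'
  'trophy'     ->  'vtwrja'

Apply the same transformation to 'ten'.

vmp

The shift depends on letter class: consonant f→h is +2, but vowel u→c is +8. Vowels shift forward by 8 and consonants shift forward by 2.
Applying it to ten: t(cons)+2=v, e(vowel)+8=m, n(cons)+2=p.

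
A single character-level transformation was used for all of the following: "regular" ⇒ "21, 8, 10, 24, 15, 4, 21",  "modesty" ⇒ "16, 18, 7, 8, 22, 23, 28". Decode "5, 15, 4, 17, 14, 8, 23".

Each letter is replaced by its alphabet position (a=1..z=26) + 3.
Decoding 5, 15, 4, 17, 14, 8, 23: 5→(5−3)÷1=2=b, 15→(15−3)÷1=12=l, 4→(4−3)÷1=1=a, 17→(17−3)÷1=14=n, 14→(14−3)÷1=11=k, 8→(8−3)÷1=5=e, 23→(23−3)÷1=20=t.

blanket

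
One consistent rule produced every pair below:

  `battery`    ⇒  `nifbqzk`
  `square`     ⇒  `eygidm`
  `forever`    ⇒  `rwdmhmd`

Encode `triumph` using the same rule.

The shifts repeat in a cycle of length 2: positions 0,1,… shift by +12, +8, then the pattern repeats.
On triumph: t+12=f, r+8=z, i+12=u, u+8=c, m+12=y, p+8=x, h+12=t.

fzucyxt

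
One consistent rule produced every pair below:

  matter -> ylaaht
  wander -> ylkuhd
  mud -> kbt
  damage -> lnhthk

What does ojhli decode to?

beach

The output letters match the input read backwards, each shifted +7: matter reversed is rettam. The word is reversed, then every letter is shifted forward by 7.
Decoding ojhli: shift back: o−7=h, j−7=c, h−7=a, l−7=e, i−7=b → hcaeb; then reverse → beach.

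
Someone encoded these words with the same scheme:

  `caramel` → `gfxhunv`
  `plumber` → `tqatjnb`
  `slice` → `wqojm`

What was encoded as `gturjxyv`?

cookbook

In caramel: c→g is +4, a→f is +5, r→x is +6, a→h is +7 — the shift increases by 1 each position. Letter i (0-indexed) is shifted by i+4, so successive shifts are 4, 5, 6, ….
Reversing it on gturjxyv: g−4=c, t−5=o, u−6=o, r−7=k, j−8=b, x−9=o, y−10=o, v−11=k.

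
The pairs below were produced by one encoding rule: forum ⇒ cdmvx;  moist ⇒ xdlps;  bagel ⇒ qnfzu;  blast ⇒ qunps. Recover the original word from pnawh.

sandy

f(5)→c(2) and o(14)→d(3) fit y≡3x+13 (mod 26); the inverse of 3 mod 26 is 9. Each letter's alphabet position (a=0..z=25) is mapped through 3·x+13 mod 26 — an affine cipher.
Undoing it on pnawh: p(15)→9·(15−13)≡18=s; n(13)→9·(13−13)≡0=a; a(0)→9·(0−13)≡13=n; w(22)→9·(22−13)≡3=d; h(7)→9·(7−13)≡24=y (all mod 26).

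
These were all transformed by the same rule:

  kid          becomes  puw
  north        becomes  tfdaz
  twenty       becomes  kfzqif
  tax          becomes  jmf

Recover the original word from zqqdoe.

The output letters match the input read backwards, each shifted +12: kid reversed is dik. Two steps: reverse the string, then apply a Caesar shift of +12.
Decoding zqqdoe: shift back: z−12=n, q−12=e, q−12=e, d−12=r, o−12=c, e−12=s → neercs; then reverse → screen.

screen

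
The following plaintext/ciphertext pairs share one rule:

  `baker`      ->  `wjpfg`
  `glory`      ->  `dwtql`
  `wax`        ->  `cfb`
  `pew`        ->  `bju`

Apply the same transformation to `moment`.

The output letters match the input read backwards, each shifted +5: baker reversed is rekab. Two steps: reverse the string, then apply a Caesar shift of +5.
Applying it to moment: reverse → tnemom; then shift: t+5=y, n+5=s, e+5=j, m+5=r, o+5=t, m+5=r.

ysjrtr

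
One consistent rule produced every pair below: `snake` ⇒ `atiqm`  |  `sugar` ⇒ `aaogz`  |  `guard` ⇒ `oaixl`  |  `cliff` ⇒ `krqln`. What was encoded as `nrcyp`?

The shifts repeat in a cycle of length 2: positions 0,1,… shift by +8, +6, then the pattern repeats.
Reversing it on nrcyp: n−8=f, r−6=l, c−8=u, y−6=s, p−8=h.

flush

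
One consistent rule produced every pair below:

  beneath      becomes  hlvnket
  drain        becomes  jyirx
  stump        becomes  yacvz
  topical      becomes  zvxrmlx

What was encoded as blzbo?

verse

In beneath: b→h is +6, e→l is +7, n→v is +8, e→n is +9 — the shift increases by 1 each position. Each letter shifts forward by (position + 6), i.e. 6, 7, 8, … — the shift grows by one for each successive letter.
Undoing it on blzbo: b−6=v, l−7=e, z−8=r, b−9=s, o−10=e.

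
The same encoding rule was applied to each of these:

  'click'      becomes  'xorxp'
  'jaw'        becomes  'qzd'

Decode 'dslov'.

whole

Each pair mirrors across the alphabet (c↔x, l↔o, i↔r): positions sum to 25. This is the alphabet-reversal cipher (Atbash): a becomes z, b becomes y, etc.
Undoing it on dslov: d↔w, s↔h, l↔o, o↔l, v↔e.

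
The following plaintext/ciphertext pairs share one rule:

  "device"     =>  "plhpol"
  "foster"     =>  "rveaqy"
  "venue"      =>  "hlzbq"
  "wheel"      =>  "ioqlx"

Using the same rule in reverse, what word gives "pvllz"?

The shifts repeat in a cycle of length 2: positions 0,1,… shift by +12, +7, then the pattern repeats.
Decoding pvllz: p−12=d, v−7=o, l−12=z, l−7=e, z−12=n.

dozen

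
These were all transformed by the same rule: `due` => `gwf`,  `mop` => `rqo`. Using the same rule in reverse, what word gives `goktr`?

prime

The word is reversed, then every letter is shifted forward by 2.
Reversing it on goktr: shift back: g−2=e, o−2=m, k−2=i, t−2=r, r−2=p → emirp; then reverse → prime.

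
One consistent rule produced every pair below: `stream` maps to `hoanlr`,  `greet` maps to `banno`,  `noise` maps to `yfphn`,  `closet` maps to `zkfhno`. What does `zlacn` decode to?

carve

s(18)→h(7) and t(19)→o(14) fit y≡7x+11 (mod 26); the inverse of 7 mod 26 is 15. Each letter's alphabet position (a=0..z=25) is mapped through 7·x+11 mod 26 — an affine cipher.
Undoing it on zlacn: z(25)→15·(25−11)≡2=c; l(11)→15·(11−11)≡0=a; a(0)→15·(0−11)≡17=r; c(2)→15·(2−11)≡21=v; n(13)→15·(13−11)≡4=e (all mod 26).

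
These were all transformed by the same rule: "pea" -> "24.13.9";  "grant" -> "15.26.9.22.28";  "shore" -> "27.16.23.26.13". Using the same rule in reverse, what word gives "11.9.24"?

p is letter #16 and maps to 24: an offset of 8. The number is (letter's place in the alphabet, a=1) + 8.
Undoing it on 11.9.24: 11→(11−8)÷1=3=c, 9→(9−8)÷1=1=a, 24→(24−8)÷1=16=p.

cap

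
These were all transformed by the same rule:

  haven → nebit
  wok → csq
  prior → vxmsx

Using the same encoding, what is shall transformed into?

ynerr

The shift depends on letter class: consonant h→n is +6, but vowel a→e is +4. Two shifts are in play — +4 for a/e/i/o/u, +6 for every other letter.
Applying it to shall: s(cons)+6=y, h(cons)+6=n, a(vowel)+4=e, l(cons)+6=r, l(cons)+6=r.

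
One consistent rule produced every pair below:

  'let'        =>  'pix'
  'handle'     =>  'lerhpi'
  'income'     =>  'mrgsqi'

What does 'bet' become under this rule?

Compare letters: l→p is +4, e→i is +4, t→x is +4 — a constant shift. This is a Caesar cipher with shift 4.
On bet: b+4=f, e+4=i, t+4=x.

fix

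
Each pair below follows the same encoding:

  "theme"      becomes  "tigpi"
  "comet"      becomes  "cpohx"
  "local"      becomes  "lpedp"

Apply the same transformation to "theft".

Each letter shifts forward by its position index (0, 1, 2, …) — the shift grows by one for each successive letter.
On theft: t+0=t, h+1=i, e+2=g, f+3=i, t+4=x.

tigix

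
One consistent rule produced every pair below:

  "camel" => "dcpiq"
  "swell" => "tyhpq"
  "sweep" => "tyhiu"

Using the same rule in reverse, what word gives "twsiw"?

super

The shift increases by 1 at each position, starting from +1: 1, 2, 3, ….
Decoding twsiw: t−1=s, w−2=u, s−3=p, i−4=e, w−5=r.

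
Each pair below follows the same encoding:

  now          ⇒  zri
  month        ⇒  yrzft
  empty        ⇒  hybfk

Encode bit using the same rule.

The rule splits by letter class: vowels +3, consonants +12.
Applying it to bit: b(cons)+12=n, i(vowel)+3=l, t(cons)+12=f.

nlf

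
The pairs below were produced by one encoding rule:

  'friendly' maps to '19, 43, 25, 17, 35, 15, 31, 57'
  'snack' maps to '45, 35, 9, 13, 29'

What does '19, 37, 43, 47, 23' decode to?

With a=1..z=26, the number is 2·pos + 7.
Reversing it on 19, 37, 43, 47, 23: 19→(19−7)÷2=6=f, 37→(37−7)÷2=15=o, 43→(43−7)÷2=18=r, 47→(47−7)÷2=20=t, 23→(23−7)÷2=8=h.

forth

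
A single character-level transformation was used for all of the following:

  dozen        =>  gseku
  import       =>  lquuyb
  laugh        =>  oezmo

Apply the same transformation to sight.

In dozen: d→g is +3, o→s is +4, z→e is +5, e→k is +6 — the shift increases by 1 each position. Letter i (0-indexed) is shifted by i+3, so successive shifts are 3, 4, 5, ….
For sight: s+3=v, i+4=m, g+5=l, h+6=n, t+7=a.

vmlna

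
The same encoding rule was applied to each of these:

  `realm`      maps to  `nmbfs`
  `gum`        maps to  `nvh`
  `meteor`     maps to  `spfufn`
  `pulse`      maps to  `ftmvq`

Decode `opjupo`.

notion

Two steps: reverse the string, then apply a Caesar shift of +1.
Reversing it on opjupo: shift back: o−1=n, p−1=o, j−1=i, u−1=t, p−1=o, o−1=n → noiton; then reverse → notion.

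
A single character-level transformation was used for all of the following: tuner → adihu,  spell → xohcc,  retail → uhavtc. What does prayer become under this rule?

ouvphu

Each letter's alphabet position (a=0..z=25) is mapped through 3·x+21 mod 26 — an affine cipher.
Applying it to prayer: p(15)→3·15+21≡14=o; r(17)→3·17+21≡20=u; a(0)→3·0+21≡21=v; y(24)→3·24+21≡15=p; e(4)→3·4+21≡7=h; r(17)→3·17+21≡20=u (all mod 26).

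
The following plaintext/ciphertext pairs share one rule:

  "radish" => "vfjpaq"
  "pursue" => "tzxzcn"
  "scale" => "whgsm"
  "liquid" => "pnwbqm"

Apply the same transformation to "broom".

fwuvu

In radish: r→v is +4, a→f is +5, d→j is +6, i→p is +7 — the shift increases by 1 each position. The shift increases by 1 at each position, starting from +4: 4, 5, 6, ….
For broom: b+4=f, r+5=w, o+6=u, o+7=v, m+8=u.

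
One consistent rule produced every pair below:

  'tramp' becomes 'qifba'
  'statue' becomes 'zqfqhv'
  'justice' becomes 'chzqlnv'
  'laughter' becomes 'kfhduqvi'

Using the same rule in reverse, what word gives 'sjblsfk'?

nominal

Each letter's alphabet position (a=0..z=25) is mapped through 17·x+5 mod 26 — an affine cipher.
Decoding sjblsfk: s(18)→23·(18−5)≡13=n; j(9)→23·(9−5)≡14=o; b(1)→23·(1−5)≡12=m; l(11)→23·(11−5)≡8=i; s(18)→23·(18−5)≡13=n; f(5)→23·(5−5)≡0=a; k(10)→23·(10−5)≡11=l (all mod 26).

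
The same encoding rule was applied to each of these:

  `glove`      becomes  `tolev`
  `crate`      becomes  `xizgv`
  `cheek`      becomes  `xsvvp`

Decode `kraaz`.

pizza

g(6)→t(19) and l(11)→o(14) fit y≡25x+25 (mod 26); the inverse of 25 mod 26 is 25. Treating letters as 0–25, the rule is x ↦ 25x + 25 (mod 26).
Reversing it on kraaz: k(10)→25·(10−25)≡15=p; r(17)→25·(17−25)≡8=i; a(0)→25·(0−25)≡25=z; a(0)→25·(0−25)≡25=z; z(25)→25·(25−25)≡0=a (all mod 26).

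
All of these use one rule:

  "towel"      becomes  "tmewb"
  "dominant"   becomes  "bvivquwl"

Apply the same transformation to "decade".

mlikml

The output letters match the input read backwards, each shifted +8: towel reversed is lewot. Read the word backwards and shift each letter +8.
Applying it to decade: reverse → edaced; then shift: e+8=m, d+8=l, a+8=i, c+8=k, e+8=m, d+8=l.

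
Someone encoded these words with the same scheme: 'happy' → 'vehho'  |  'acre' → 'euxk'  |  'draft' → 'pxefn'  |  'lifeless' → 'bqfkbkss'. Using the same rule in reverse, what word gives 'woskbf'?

h(7)→v(21) and a(0)→e(4) fit y≡21x+4 (mod 26); the inverse of 21 mod 26 is 5. Each letter's alphabet position (a=0..z=25) is mapped through 21·x+4 mod 26 — an affine cipher.
Decoding woskbf: w(22)→5·(22−4)≡12=m; o(14)→5·(14−4)≡24=y; s(18)→5·(18−4)≡18=s; k(10)→5·(10−4)≡4=e; b(1)→5·(1−4)≡11=l; f(5)→5·(5−4)≡5=f (all mod 26).

myself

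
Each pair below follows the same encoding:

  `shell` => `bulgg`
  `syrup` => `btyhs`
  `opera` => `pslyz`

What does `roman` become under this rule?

s(18)→b(1) and h(7)→u(20) fit y≡3x+25 (mod 26); the inverse of 3 mod 26 is 9. This is an affine cipher: with a=0,…,z=25, each position x becomes (3x+25) mod 26.
For roman: r(17)→3·17+25≡24=y; o(14)→3·14+25≡15=p; m(12)→3·12+25≡9=j; a(0)→3·0+25≡25=z; n(13)→3·13+25≡12=m (all mod 26).

ypjzm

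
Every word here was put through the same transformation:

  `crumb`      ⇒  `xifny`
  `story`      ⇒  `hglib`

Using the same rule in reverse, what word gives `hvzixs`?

search

Each pair mirrors across the alphabet (c↔x, r↔i, u↔f): positions sum to 25. Each letter is replaced by its mirror in the alphabet: a↔z, b↔y, c↔x, and so on (the Atbash cipher).
Reversing it on hvzixs: h↔s, v↔e, z↔a, i↔r, x↔c, s↔h.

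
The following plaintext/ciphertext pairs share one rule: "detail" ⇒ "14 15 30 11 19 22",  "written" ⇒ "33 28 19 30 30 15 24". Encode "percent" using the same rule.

d is letter #4 and maps to 14: an offset of 10. Each letter is replaced by its alphabet position (a=1..z=26) + 10.
On percent: p=16→26, e=5→15, r=18→28, c=3→13, e=5→15, n=14→24, t=20→30.

26 15 28 13 15 24 30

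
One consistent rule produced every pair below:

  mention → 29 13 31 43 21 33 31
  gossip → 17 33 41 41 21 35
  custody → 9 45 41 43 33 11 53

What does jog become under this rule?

23 33 17

m(#13)→29 and e(#5)→13: differences scale by 2, so n = 2·pos + 3. The formula is n = 2×(alphabet index, a=1) + 3.
On jog: j=10→23, o=15→33, g=7→17.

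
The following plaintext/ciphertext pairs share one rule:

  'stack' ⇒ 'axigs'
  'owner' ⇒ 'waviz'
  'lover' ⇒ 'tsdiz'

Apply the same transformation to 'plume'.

xpcqm

Shifts by position in stack: pos 0: s→a (+8), pos 1: t→x (+4), pos 2: a→i (+8), pos 3: c→g (+4) — repeating every 2. The shifts repeat in a cycle of length 2: positions 0,1,… shift by +8, +4, then the pattern repeats.
Applying it to plume: p+8=x, l+4=p, u+8=c, m+4=q, e+8=m.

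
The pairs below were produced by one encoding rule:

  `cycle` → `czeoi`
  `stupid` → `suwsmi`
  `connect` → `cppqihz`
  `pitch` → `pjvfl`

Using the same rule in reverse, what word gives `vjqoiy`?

violet

In cycle: c→c is +0, y→z is +1, c→e is +2, l→o is +3 — the shift increases by 1 each position. Letter i (0-indexed) is shifted by i+0, so successive shifts are 0, 1, 2, ….
Decoding vjqoiy: v−0=v, j−1=i, q−2=o, o−3=l, i−4=e, y−5=t.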